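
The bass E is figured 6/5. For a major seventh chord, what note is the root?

C

The figures 6/5 mean the third of the chord is in the bass. If E is the third of a major seventh chord, the root is C (chord tones C–E–G–B).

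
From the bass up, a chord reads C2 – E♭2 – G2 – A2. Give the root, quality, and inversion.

A half-diminished seventh, first inversion

Reducing to letter names: C, Eb, G, A. These stack in thirds as A–C–Eb–G — an A half-diminished seventh chord.
With the third (C) in the bass, the chord is in first inversion (figured bass 6/5).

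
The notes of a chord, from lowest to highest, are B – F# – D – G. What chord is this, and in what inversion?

G major seventh, first inversion

The pitch classes B, F#, D, G arrange in thirds as G–B–D–F#: a G major seventh chord.
With the third (B) in the bass, the chord is in first inversion (figured bass 6/5).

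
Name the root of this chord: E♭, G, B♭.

Eb, G, Bb are the tones of an Eb major triad (Eb–G–Bb), making Eb the root.

Eb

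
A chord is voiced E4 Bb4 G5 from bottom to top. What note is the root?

E, Bb, G are the tones of an E diminished triad (E–G–Bb), making E the root.

E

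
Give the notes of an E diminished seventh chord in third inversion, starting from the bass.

Db, E, G, Bb

E diminished seventh is E–G–Bb–Db. Third inversion puts the seventh (Db) in the bass, with the remaining tones above: Db, E, G, Bb.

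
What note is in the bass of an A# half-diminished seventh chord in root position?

In root position the root is lowest. For A# half-diminished seventh (A#–C#–E–G#) that is A#.

A#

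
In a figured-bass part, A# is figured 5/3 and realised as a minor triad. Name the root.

The figures 5/3 mean the root of the chord is in the bass. If A# is the root of a minor triad, the root is A# (chord tones A#–C#–E#).

A#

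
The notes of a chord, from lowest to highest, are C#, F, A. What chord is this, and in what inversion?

The distinct note names are C#, F, A. Stacked in thirds they read F–A–C#, which is an augmented triad on F.
The lowest note is C#, the fifth of the chord, so this is second inversion (figured bass 6/4).

F augmented, second inversion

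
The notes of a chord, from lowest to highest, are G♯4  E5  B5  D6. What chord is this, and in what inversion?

Reducing to letter names: G#, E, B, D. These stack in thirds as E–G#–B–D — an E dominant seventh chord.
With the third (G#) in the bass, the chord is in first inversion (figured bass 6/5).

E dominant seventh, first inversion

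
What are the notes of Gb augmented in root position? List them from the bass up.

Gb, Bb, D

Spelling Gb augmented: Gb–Bb–D. In root position the root is bass, giving Gb, Bb, D from the bottom.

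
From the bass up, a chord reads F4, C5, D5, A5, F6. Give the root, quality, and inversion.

The pitch classes F, C, D, A arrange in thirds as D–F–A–C: a D minor seventh chord.
With the third (F) in the bass, the chord is in first inversion (figured bass 6/5).

D minor seventh, first inversion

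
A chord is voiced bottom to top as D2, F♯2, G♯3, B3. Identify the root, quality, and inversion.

G# half-diminished seventh, second inversion

Reducing to letter names: D, F#, G#, B. These stack in thirds as G#–B–D–F# — a G# half-diminished seventh chord.
With the fifth (D) in the bass, the chord is in second inversion (figured bass 4/3).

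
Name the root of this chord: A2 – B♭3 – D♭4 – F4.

Reordering A, Bb, Db, F into stacked thirds gives Bb–Db–F–A; the bottom of that stack, Bb, is the root.

Bb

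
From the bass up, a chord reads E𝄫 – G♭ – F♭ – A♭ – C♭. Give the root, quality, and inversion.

The pitch classes Ebb, Gb, Fb, Ab, Cb arrange in thirds as Fb–Ab–Cb–Ebb–Gb: an Fb dominant ninth chord.
The lowest note is Ebb, the seventh of the chord, so this is third inversion.

Fb dominant ninth, third inversion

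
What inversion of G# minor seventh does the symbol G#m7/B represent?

G#m7/B means G# minor seventh with B in the bass. B is the third of G# minor seventh (G#–B–D#–F#), so this is first inversion.

first inversion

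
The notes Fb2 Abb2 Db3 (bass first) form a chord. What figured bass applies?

The notes Fb, Abb, Db stack in thirds as Db–Fb–Abb — a Db diminished triad. The bass Fb is the third, so this is first inversion: figured 6.

6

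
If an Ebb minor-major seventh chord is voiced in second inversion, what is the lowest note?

Ebb minor-major seventh is Ebb–Gbb–Bbb–Db. Second inversion places the fifth in the bass: Bbb.

Bbb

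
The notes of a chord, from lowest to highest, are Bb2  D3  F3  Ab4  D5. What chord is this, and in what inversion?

Reducing to letter names: Bb, D, F, Ab. These stack in thirds as Bb–D–F–Ab — a Bb dominant seventh chord.
With the root (Bb) in the bass, the chord is in root position (figured bass 7).

Bb dominant seventh, root position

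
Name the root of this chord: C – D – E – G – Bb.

C

Reordering C, D, E, G, Bb into stacked thirds gives C–E–G–Bb–D; the bottom of that stack, C, is the root.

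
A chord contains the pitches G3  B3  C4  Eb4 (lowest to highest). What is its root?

Reordering G, B, C, Eb into stacked thirds gives C–Eb–G–B; the bottom of that stack, C, is the root.

C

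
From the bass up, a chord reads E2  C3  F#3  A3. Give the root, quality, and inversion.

F# half-diminished seventh, third inversion

The distinct note names are E, C, F#, A. Stacked in thirds they read F#–A–C–E, which is a half-diminished seventh chord on F#.
E is the seventh of F# half-diminished seventh; seventh in the bass means third inversion (figured bass 4/2).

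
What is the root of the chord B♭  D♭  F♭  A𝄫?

Reordering Bb, Db, Fb, Abb into stacked thirds gives Bb–Db–Fb–Abb; the bottom of that stack, Bb, is the root.

Bb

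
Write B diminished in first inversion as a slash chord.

Bdim/D

First inversion of B diminished has the third (D) in the bass. As a slash chord: Bdim/D.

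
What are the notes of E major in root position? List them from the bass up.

E, G#, B

Spelling E major: E–G#–B. In root position the root is bass, giving E, G#, B from the bottom.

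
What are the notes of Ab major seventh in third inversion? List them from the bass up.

G, Ab, C, Eb

Ab major seventh is Ab–C–Eb–G. Third inversion puts the seventh (G) in the bass, with the remaining tones above: G, Ab, C, Eb.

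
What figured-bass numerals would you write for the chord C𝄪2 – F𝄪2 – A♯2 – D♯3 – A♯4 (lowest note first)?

4/2

The notes C##, F##, A#, D# stack in thirds as D#–F##–A#–C## — a D# major seventh chord. The bass C## is the seventh, so this is third inversion: figured 4/2.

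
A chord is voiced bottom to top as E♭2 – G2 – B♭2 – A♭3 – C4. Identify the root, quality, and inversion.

Ab major ninth, second inversion

Reducing to letter names: Eb, G, Bb, Ab, C. These stack in thirds as Ab–C–Eb–G–Bb — an Ab major ninth chord.
With the fifth (Eb) in the bass, the chord is in second inversion.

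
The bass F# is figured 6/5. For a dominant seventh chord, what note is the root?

The figures 6/5 mean the third of the chord is in the bass. If F# is the third of a dominant seventh chord, the root is D (chord tones D–F#–A–C).

D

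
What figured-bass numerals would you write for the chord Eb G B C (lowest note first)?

6/5

The notes Eb, G, B, C stack in thirds as C–Eb–G–B — a C minor-major seventh chord. The bass Eb is the third, so this is first inversion: figured 6/5.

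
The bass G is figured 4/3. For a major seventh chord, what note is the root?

C

The figures 4/3 mean the fifth of the chord is in the bass. If G is the fifth of a major seventh chord, the root is C (chord tones C–E–G–B).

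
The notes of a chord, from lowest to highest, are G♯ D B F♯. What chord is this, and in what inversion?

G# half-diminished seventh, root position

The distinct note names are G#, D, B, F#. Stacked in thirds they read G#–B–D–F#, which is a half-diminished seventh chord on G#.
The lowest note is G#, the root of the chord, so this is root position (figured bass 7).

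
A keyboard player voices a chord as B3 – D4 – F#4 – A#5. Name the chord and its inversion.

The distinct note names are B, D, F#, A#. Stacked in thirds they read B–D–F#–A#, which is a minor-major seventh chord on B.
With the root (B) in the bass, the chord is in root position (figured bass 7).

B minor-major seventh, root position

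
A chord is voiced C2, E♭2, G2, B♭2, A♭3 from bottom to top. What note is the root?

Reordering C, Eb, G, Bb, Ab into stacked thirds gives Ab–C–Eb–G–Bb; the bottom of that stack, Ab, is the root.

Ab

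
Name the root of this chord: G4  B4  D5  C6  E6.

C

The distinct letter names are G, B, D, C, E. Arranged as a stack of thirds they read C–E–G–B–D, so C is the root (a C major ninth chord).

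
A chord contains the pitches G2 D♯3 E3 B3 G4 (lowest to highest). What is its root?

Reordering G, D#, E, B into stacked thirds gives E–G–B–D#; the bottom of that stack, E, is the root.

E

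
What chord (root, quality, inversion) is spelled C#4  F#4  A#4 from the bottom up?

F# major, second inversion

The distinct note names are C#, F#, A#. Stacked in thirds they read F#–A#–C#, which is a major triad on F#.
With the fifth (C#) in the bass, the chord is in second inversion (figured bass 6/4).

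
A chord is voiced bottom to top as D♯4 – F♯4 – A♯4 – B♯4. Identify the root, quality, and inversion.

B# half-diminished seventh, first inversion

The distinct note names are D#, F#, A#, B#. Stacked in thirds they read B#–D#–F#–A#, which is a half-diminished seventh chord on B#.
The lowest note is D#, the third of the chord, so this is first inversion (figured bass 6/5).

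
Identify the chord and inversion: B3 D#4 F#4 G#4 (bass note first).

Reducing to letter names: B, D#, F#, G#. These stack in thirds as G#–B–D#–F# — a G# minor seventh chord.
B is the third of G# minor seventh; third in the bass means first inversion (figured bass 6/5).

G# minor seventh, first inversion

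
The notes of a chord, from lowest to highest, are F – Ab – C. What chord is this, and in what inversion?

F minor, root position

The distinct note names are F, Ab, C. Stacked in thirds they read F–Ab–C, which is a minor triad on F.
F is the root of F minor; root in the bass means root position (figured bass 5/3).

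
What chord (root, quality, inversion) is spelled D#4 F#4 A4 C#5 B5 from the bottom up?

The distinct note names are D#, F#, A, C#, B. Stacked in thirds they read B–D#–F#–A–C#, which is a dominant ninth chord on B.
The lowest note is D#, the third of the chord, so this is first inversion.

B dominant ninth, first inversion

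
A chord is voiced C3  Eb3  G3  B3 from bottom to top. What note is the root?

Reordering C, Eb, G, B into stacked thirds gives C–Eb–G–B; the bottom of that stack, C, is the root.

C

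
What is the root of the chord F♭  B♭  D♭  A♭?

Fb, Bb, Db, Ab are the tones of a Bb half-diminished seventh chord (Bb–Db–Fb–Ab), making Bb the root.

Bb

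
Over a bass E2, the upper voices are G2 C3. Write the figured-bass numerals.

6

The notes E, G, C stack in thirds as C–E–G — a C major triad. The bass E is the third, so this is first inversion: figured 6.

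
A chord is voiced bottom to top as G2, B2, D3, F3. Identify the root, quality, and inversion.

G dominant seventh, root position

The distinct note names are G, B, D, F. Stacked in thirds they read G–B–D–F, which is a dominant seventh chord on G.
G is the root of G dominant seventh; root in the bass means root position (figured bass 7).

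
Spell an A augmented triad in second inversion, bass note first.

E#, A, C#

Spelling A augmented: A–C#–E#. In second inversion the fifth is bass, giving E#, A, C# from the bottom.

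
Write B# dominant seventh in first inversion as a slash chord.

B#7/D##

First inversion of B# dominant seventh has the third (D##) in the bass. As a slash chord: B#7/D##.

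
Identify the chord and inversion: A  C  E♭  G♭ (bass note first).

A diminished seventh, root position

Reducing to letter names: A, C, Eb, Gb. These stack in thirds as A–C–Eb–Gb — an A diminished seventh chord.
With the root (A) in the bass, the chord is in root position (figured bass 7).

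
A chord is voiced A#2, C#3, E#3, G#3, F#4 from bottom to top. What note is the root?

A#, C#, E#, G#, F# are the tones of an F# major ninth chord (F#–A#–C#–E#–G#), making F# the root.

F#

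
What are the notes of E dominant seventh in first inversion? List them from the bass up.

Spelling E dominant seventh: E–G#–B–D. In first inversion the third is bass, giving G#, B, D, E from the bottom.

G#, B, D, E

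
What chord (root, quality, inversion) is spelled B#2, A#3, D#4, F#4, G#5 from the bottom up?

G# dominant ninth, first inversion

The pitch classes B#, A#, D#, F#, G# arrange in thirds as G#–B#–D#–F#–A#: a G# dominant ninth chord.
With the third (B#) in the bass, the chord is in first inversion.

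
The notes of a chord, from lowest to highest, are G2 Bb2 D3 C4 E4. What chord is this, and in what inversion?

C dominant ninth, second inversion

Reducing to letter names: G, Bb, D, C, E. These stack in thirds as C–E–G–Bb–D — a C dominant ninth chord.
The lowest note is G, the fifth of the chord, so this is second inversion.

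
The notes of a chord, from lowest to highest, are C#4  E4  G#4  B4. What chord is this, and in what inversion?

C# minor seventh, root position

The distinct note names are C#, E, G#, B. Stacked in thirds they read C#–E–G#–B, which is a minor seventh chord on C#.
With the root (C#) in the bass, the chord is in root position (figured bass 7).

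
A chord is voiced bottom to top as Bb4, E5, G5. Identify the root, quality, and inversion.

E diminished, second inversion

The distinct note names are Bb, E, G. Stacked in thirds they read E–G–Bb, which is a diminished triad on E.
With the fifth (Bb) in the bass, the chord is in second inversion (figured bass 6/4).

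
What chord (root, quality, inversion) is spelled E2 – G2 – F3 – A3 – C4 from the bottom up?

The pitch classes E, G, F, A, C arrange in thirds as F–A–C–E–G: an F major ninth chord.
With the seventh (E) in the bass, the chord is in third inversion.

F major ninth, third inversion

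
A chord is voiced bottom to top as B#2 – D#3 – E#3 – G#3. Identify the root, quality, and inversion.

The distinct note names are B#, D#, E#, G#. Stacked in thirds they read E#–G#–B#–D#, which is a minor seventh chord on E#.
The lowest note is B#, the fifth of the chord, so this is second inversion (figured bass 4/3).

E# minor seventh, second inversion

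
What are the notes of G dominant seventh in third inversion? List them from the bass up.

G dominant seventh is G–B–D–F. Third inversion puts the seventh (F) in the bass, with the remaining tones above: F, G, B, D.

F, G, B, D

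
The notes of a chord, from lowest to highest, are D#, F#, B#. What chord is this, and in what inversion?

B# diminished, first inversion

Reducing to letter names: D#, F#, B#. These stack in thirds as B#–D#–F# — a B# diminished triad.
D# is the third of B# diminished; third in the bass means first inversion (figured bass 6).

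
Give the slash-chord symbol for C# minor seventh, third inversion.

Third inversion of C# minor seventh has the seventh (B) in the bass. As a slash chord: C#m7/B.

C#m7/B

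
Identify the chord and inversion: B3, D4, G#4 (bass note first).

The pitch classes B, D, G# arrange in thirds as G#–B–D: a G# diminished triad.
B is the third of G# diminished; third in the bass means first inversion (figured bass 6).

G# diminished, first inversion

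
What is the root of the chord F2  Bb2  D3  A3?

Bb

Reordering F, Bb, D, A into stacked thirds gives Bb–D–F–A; the bottom of that stack, Bb, is the root.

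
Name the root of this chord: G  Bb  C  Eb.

C

The distinct letter names are G, Bb, C, Eb. Arranged as a stack of thirds they read C–Eb–G–Bb, so C is the root (a C minor seventh chord).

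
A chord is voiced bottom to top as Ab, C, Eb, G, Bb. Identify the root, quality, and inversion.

The pitch classes Ab, C, Eb, G, Bb arrange in thirds as Ab–C–Eb–G–Bb: an Ab major ninth chord.
The lowest note is Ab, the root of the chord, so this is root position.

Ab major ninth, root position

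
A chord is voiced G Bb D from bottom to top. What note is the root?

G

The distinct letter names are G, Bb, D. Arranged as a stack of thirds they read G–Bb–D, so G is the root (a G minor triad).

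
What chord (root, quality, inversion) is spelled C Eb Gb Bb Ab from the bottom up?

Ab dominant ninth, first inversion

Reducing to letter names: C, Eb, Gb, Bb, Ab. These stack in thirds as Ab–C–Eb–Gb–Bb — an Ab dominant ninth chord.
The lowest note is C, the third of the chord, so this is first inversion.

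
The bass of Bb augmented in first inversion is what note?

Bb augmented is Bb–D–F#. First inversion places the third in the bass: D.

D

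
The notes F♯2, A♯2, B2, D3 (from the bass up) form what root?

The distinct letter names are F#, A#, B, D. Arranged as a stack of thirds they read B–D–F#–A#, so B is the root (a B minor-major seventh chord).

B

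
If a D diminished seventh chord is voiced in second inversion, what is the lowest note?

In second inversion the fifth is lowest. For D diminished seventh (D–F–Ab–Cb) that is Ab.

Ab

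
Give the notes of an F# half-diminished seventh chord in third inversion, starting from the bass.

E, F#, A, C

F# half-diminished seventh is F#–A–C–E. Third inversion puts the seventh (E) in the bass, with the remaining tones above: E, F#, A, C.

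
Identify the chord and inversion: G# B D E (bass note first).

E dominant seventh, first inversion

The pitch classes G#, B, D, E arrange in thirds as E–G#–B–D: an E dominant seventh chord.
With the third (G#) in the bass, the chord is in first inversion (figured bass 6/5).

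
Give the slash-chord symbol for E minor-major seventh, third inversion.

Third inversion of E minor-major seventh has the seventh (D#) in the bass. As a slash chord: Em(maj7)/D#.

Em(maj7)/D#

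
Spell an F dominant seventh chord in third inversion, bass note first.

Eb, F, A, C

F dominant seventh is F–A–C–Eb. Third inversion puts the seventh (Eb) in the bass, with the remaining tones above: Eb, F, A, C.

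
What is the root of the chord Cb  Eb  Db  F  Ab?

Reordering Cb, Eb, Db, F, Ab into stacked thirds gives Db–F–Ab–Cb–Eb; the bottom of that stack, Db, is the root.

Db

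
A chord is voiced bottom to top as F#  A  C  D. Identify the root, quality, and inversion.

Reducing to letter names: F#, A, C, D. These stack in thirds as D–F#–A–C — a D dominant seventh chord.
The lowest note is F#, the third of the chord, so this is first inversion (figured bass 6/5).

D dominant seventh, first inversion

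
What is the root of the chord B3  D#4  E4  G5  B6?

E

Reordering B, D#, E, G into stacked thirds gives E–G–B–D#; the bottom of that stack, E, is the root.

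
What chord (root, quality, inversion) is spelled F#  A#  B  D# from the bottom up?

B major seventh, second inversion

The distinct note names are F#, A#, B, D#. Stacked in thirds they read B–D#–F#–A#, which is a major seventh chord on B.
The lowest note is F#, the fifth of the chord, so this is second inversion (figured bass 4/3).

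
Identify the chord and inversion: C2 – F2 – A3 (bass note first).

The distinct note names are C, F, A. Stacked in thirds they read F–A–C, which is a major triad on F.
C is the fifth of F major; fifth in the bass means second inversion (figured bass 6/4).

F major, second inversion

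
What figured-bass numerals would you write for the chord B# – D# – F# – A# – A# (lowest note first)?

7

The notes B#, D#, F#, A# stack in thirds as B#–D#–F#–A# — a B# half-diminished seventh chord. The bass B# is the root, so this is root position: figured 7.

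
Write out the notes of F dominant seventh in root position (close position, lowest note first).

F dominant seventh is F–A–C–Eb. Root position puts the root (F) in the bass, with the remaining tones above: F, A, C, Eb.

F, A, C, Eb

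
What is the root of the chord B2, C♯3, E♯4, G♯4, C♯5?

C#

B, C#, E#, G# are the tones of a C# dominant seventh chord (C#–E#–G#–B), making C# the root.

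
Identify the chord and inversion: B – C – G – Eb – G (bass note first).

Reducing to letter names: B, C, G, Eb. These stack in thirds as C–Eb–G–B — a C minor-major seventh chord.
With the seventh (B) in the bass, the chord is in third inversion (figured bass 4/2).

C minor-major seventh, third inversion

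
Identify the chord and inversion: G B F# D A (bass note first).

Reducing to letter names: G, B, F#, D, A. These stack in thirds as G–B–D–F#–A — a G major ninth chord.
The lowest note is G, the root of the chord, so this is root position.

G major ninth, root position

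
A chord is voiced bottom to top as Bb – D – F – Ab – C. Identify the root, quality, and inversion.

Bb dominant ninth, root position

Reducing to letter names: Bb, D, F, Ab, C. These stack in thirds as Bb–D–F–Ab–C — a Bb dominant ninth chord.
The lowest note is Bb, the root of the chord, so this is root position.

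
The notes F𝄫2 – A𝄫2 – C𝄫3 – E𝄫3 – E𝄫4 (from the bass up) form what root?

Fbb

The distinct letter names are Fbb, Abb, Cbb, Ebb. Arranged as a stack of thirds they read Fbb–Abb–Cbb–Ebb, so Fbb is the root (an Fbb major seventh chord).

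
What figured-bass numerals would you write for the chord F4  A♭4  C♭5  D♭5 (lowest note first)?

6/5

The notes F, Ab, Cb, Db stack in thirds as Db–F–Ab–Cb — a Db dominant seventh chord. The bass F is the third, so this is first inversion: figured 6/5.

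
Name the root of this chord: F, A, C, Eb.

F

F, A, C, Eb are the tones of an F dominant seventh chord (F–A–C–Eb), making F the root.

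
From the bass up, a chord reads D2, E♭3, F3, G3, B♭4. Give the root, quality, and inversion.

Eb major ninth, third inversion

Reducing to letter names: D, Eb, F, G, Bb. These stack in thirds as Eb–G–Bb–D–F — an Eb major ninth chord.
The lowest note is D, the seventh of the chord, so this is third inversion.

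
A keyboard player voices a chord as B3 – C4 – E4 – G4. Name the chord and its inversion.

C major seventh, third inversion

The distinct note names are B, C, E, G. Stacked in thirds they read C–E–G–B, which is a major seventh chord on C.
The lowest note is B, the seventh of the chord, so this is third inversion (figured bass 4/2).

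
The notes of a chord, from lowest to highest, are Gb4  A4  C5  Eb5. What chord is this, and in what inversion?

The pitch classes Gb, A, C, Eb arrange in thirds as A–C–Eb–Gb: an A diminished seventh chord.
The lowest note is Gb, the seventh of the chord, so this is third inversion (figured bass 4/2).

A diminished seventh, third inversion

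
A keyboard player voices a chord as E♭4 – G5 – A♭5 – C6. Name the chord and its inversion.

Ab major seventh, second inversion

Reducing to letter names: Eb, G, Ab, C. These stack in thirds as Ab–C–Eb–G — an Ab major seventh chord.
Eb is the fifth of Ab major seventh; fifth in the bass means second inversion (figured bass 4/3).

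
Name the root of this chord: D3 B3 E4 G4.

E

D, B, E, G are the tones of an E minor seventh chord (E–G–B–D), making E the root.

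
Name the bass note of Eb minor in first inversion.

Gb

The third of Eb minor (Eb–Gb–Bb) is Gb; that is the bass in first inversion.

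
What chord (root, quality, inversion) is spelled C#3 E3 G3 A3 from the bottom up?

A dominant seventh, first inversion

The distinct note names are C#, E, G, A. Stacked in thirds they read A–C#–E–G, which is a dominant seventh chord on A.
With the third (C#) in the bass, the chord is in first inversion (figured bass 6/5).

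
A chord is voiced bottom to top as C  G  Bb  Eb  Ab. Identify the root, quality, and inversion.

Ab major ninth, first inversion

The pitch classes C, G, Bb, Eb, Ab arrange in thirds as Ab–C–Eb–G–Bb: an Ab major ninth chord.
With the third (C) in the bass, the chord is in first inversion.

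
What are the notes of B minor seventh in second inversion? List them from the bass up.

Spelling B minor seventh: B–D–F#–A. In second inversion the fifth is bass, giving F#, A, B, D from the bottom.

F#, A, B, D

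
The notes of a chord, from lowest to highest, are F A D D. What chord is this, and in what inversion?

D minor, first inversion

The pitch classes F, A, D arrange in thirds as D–F–A: a D minor triad.
With the third (F) in the bass, the chord is in first inversion (figured bass 6).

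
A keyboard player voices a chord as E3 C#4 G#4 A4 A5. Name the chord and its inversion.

A major seventh, second inversion

The distinct note names are E, C#, G#, A. Stacked in thirds they read A–C#–E–G#, which is a major seventh chord on A.
With the fifth (E) in the bass, the chord is in second inversion (figured bass 4/3).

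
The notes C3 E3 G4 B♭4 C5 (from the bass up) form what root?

C

The distinct letter names are C, E, G, Bb. Arranged as a stack of thirds they read C–E–G–Bb, so C is the root (a C dominant seventh chord).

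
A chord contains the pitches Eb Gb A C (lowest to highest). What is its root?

A

Eb, Gb, A, C are the tones of an A diminished seventh chord (A–C–Eb–Gb), making A the root.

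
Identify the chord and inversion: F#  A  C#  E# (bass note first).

Reducing to letter names: F#, A, C#, E#. These stack in thirds as F#–A–C#–E# — an F# minor-major seventh chord.
The lowest note is F#, the root of the chord, so this is root position (figured bass 7).

F# minor-major seventh, root position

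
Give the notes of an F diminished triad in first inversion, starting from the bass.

F diminished is F–Ab–Cb. First inversion puts the third (Ab) in the bass, with the remaining tones above: Ab, Cb, F.

Ab, Cb, F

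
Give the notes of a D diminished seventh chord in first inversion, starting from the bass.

Spelling D diminished seventh: D–F–Ab–Cb. In first inversion the third is bass, giving F, Ab, Cb, D from the bottom.

F, Ab, Cb, D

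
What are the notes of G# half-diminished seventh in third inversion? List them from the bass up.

G# half-diminished seventh is G#–B–D–F#. Third inversion puts the seventh (F#) in the bass, with the remaining tones above: F#, G#, B, D.

F#, G#, B, D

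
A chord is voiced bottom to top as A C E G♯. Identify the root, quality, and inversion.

Reducing to letter names: A, C, E, G#. These stack in thirds as A–C–E–G# — an A minor-major seventh chord.
With the root (A) in the bass, the chord is in root position (figured bass 7).

A minor-major seventh, root position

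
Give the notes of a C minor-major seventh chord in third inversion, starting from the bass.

The chord tones are C–Eb–G–B. With the seventh (B) lowest for third inversion: B, C, Eb, G.

B, C, Eb, G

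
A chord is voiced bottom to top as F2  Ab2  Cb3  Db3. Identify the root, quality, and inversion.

Reducing to letter names: F, Ab, Cb, Db. These stack in thirds as Db–F–Ab–Cb — a Db dominant seventh chord.
The lowest note is F, the third of the chord, so this is first inversion (figured bass 6/5).

Db dominant seventh, first inversion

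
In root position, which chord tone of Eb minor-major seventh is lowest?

In root position the root is lowest. For Eb minor-major seventh (Eb–Gb–Bb–D) that is Eb.

Eb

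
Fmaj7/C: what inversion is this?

Fmaj7/C means F major seventh with C in the bass. C is the fifth of F major seventh (F–A–C–E), so this is second inversion.

second inversion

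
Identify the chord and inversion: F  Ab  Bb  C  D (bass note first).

The pitch classes F, Ab, Bb, C, D arrange in thirds as Bb–D–F–Ab–C: a Bb dominant ninth chord.
The lowest note is F, the fifth of the chord, so this is second inversion.

Bb dominant ninth, second inversion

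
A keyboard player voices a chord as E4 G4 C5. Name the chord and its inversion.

Reducing to letter names: E, G, C. These stack in thirds as C–E–G — a C major triad.
E is the third of C major; third in the bass means first inversion (figured bass 6).

C major, first inversion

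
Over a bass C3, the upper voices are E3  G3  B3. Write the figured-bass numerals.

7

The notes C, E, G, B stack in thirds as C–E–G–B — a C major seventh chord. The bass C is the root, so this is root position: figured 7.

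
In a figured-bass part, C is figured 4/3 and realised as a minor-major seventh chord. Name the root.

F

The figures 4/3 mean the fifth of the chord is in the bass. If C is the fifth of a minor-major seventh chord, the root is F (chord tones F–Ab–C–E).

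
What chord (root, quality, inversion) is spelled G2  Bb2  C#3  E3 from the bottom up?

The distinct note names are G, Bb, C#, E. Stacked in thirds they read C#–E–G–Bb, which is a diminished seventh chord on C#.
With the fifth (G) in the bass, the chord is in second inversion (figured bass 4/3).

C# diminished seventh, second inversion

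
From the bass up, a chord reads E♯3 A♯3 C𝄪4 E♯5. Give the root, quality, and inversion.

A# major, second inversion

The pitch classes E#, A#, C## arrange in thirds as A#–C##–E#: an A# major triad.
E# is the fifth of A# major; fifth in the bass means second inversion (figured bass 6/4).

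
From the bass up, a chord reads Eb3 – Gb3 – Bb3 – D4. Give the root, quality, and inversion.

The pitch classes Eb, Gb, Bb, D arrange in thirds as Eb–Gb–Bb–D: an Eb minor-major seventh chord.
With the root (Eb) in the bass, the chord is in root position (figured bass 7).

Eb minor-major seventh, root position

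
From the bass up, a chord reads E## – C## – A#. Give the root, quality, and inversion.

A# augmented, second inversion

The pitch classes E##, C##, A# arrange in thirds as A#–C##–E##: an A# augmented triad.
E## is the fifth of A# augmented; fifth in the bass means second inversion (figured bass 6/4).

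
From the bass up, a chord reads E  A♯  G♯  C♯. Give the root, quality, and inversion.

A# half-diminished seventh, second inversion

The distinct note names are E, A#, G#, C#. Stacked in thirds they read A#–C#–E–G#, which is a half-diminished seventh chord on A#.
The lowest note is E, the fifth of the chord, so this is second inversion (figured bass 4/3).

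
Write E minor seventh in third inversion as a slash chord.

Third inversion of E minor seventh has the seventh (D) in the bass. As a slash chord: Em7/D.

Em7/D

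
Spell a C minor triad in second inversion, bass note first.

C minor is C–Eb–G. Second inversion puts the fifth (G) in the bass, with the remaining tones above: G, C, Eb.

G, C, Eb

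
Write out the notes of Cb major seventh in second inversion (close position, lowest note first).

Gb, Bb, Cb, Eb

The chord tones are Cb–Eb–Gb–Bb. With the fifth (Gb) lowest for second inversion: Gb, Bb, Cb, Eb.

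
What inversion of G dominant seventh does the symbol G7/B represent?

first inversion

G7/B means G dominant seventh with B in the bass. B is the third of G dominant seventh (G–B–D–F), so this is first inversion.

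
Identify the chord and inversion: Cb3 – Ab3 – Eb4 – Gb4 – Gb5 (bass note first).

The pitch classes Cb, Ab, Eb, Gb arrange in thirds as Ab–Cb–Eb–Gb: an Ab minor seventh chord.
Cb is the third of Ab minor seventh; third in the bass means first inversion (figured bass 6/5).

Ab minor seventh, first inversion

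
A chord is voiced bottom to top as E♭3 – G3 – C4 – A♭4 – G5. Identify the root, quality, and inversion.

Ab major seventh, second inversion

The pitch classes Eb, G, C, Ab arrange in thirds as Ab–C–Eb–G: an Ab major seventh chord.
Eb is the fifth of Ab major seventh; fifth in the bass means second inversion (figured bass 4/3).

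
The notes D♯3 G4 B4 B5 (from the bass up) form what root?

The distinct letter names are D#, G, B. Arranged as a stack of thirds they read G–B–D#, so G is the root (a G augmented triad).

G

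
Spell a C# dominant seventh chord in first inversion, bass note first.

C# dominant seventh is C#–E#–G#–B. First inversion puts the third (E#) in the bass, with the remaining tones above: E#, G#, B, C#.

E#, G#, B, C#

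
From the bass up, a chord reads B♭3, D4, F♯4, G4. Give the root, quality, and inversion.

The pitch classes Bb, D, F#, G arrange in thirds as G–Bb–D–F#: a G minor-major seventh chord.
The lowest note is Bb, the third of the chord, so this is first inversion (figured bass 6/5).

G minor-major seventh, first inversion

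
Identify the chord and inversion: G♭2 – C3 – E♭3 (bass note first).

C diminished, second inversion

Reducing to letter names: Gb, C, Eb. These stack in thirds as C–Eb–Gb — a C diminished triad.
Gb is the fifth of C diminished; fifth in the bass means second inversion (figured bass 6/4).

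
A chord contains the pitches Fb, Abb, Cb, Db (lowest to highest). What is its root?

Db

Reordering Fb, Abb, Cb, Db into stacked thirds gives Db–Fb–Abb–Cb; the bottom of that stack, Db, is the root.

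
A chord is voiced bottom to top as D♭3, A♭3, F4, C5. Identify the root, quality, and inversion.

Db major seventh, root position

The pitch classes Db, Ab, F, C arrange in thirds as Db–F–Ab–C: a Db major seventh chord.
With the root (Db) in the bass, the chord is in root position (figured bass 7).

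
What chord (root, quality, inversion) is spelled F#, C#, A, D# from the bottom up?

D# half-diminished seventh, first inversion

The distinct note names are F#, C#, A, D#. Stacked in thirds they read D#–F#–A–C#, which is a half-diminished seventh chord on D#.
With the third (F#) in the bass, the chord is in first inversion (figured bass 6/5).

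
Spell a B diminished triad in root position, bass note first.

B, D, F

Spelling B diminished: B–D–F. In root position the root is bass, giving B, D, F from the bottom.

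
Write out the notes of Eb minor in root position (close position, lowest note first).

Eb, Gb, Bb

Spelling Eb minor: Eb–Gb–Bb. In root position the root is bass, giving Eb, Gb, Bb from the bottom.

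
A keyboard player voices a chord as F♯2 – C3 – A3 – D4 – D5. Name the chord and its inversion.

D dominant seventh, first inversion

Reducing to letter names: F#, C, A, D. These stack in thirds as D–F#–A–C — a D dominant seventh chord.
The lowest note is F#, the third of the chord, so this is first inversion (figured bass 6/5).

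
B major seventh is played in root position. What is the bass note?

B

The root of B major seventh (B–D#–F#–A#) is B; that is the bass in root position.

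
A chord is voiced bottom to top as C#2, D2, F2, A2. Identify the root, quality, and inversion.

D minor-major seventh, third inversion

The pitch classes C#, D, F, A arrange in thirds as D–F–A–C#: a D minor-major seventh chord.
With the seventh (C#) in the bass, the chord is in third inversion (figured bass 4/2).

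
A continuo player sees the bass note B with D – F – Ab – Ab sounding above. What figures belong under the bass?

7

The notes B, D, F, Ab stack in thirds as B–D–F–Ab — a B diminished seventh chord. The bass B is the root, so this is root position: figured 7.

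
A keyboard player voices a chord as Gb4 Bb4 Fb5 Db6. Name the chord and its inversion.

The pitch classes Gb, Bb, Fb, Db arrange in thirds as Gb–Bb–Db–Fb: a Gb dominant seventh chord.
Gb is the root of Gb dominant seventh; root in the bass means root position (figured bass 7).

Gb dominant seventh, root position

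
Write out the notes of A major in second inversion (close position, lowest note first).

E, A, C#

A major is A–C#–E. Second inversion puts the fifth (E) in the bass, with the remaining tones above: E, A, C#.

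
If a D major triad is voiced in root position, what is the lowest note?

D

In root position the root is lowest. For D major (D–F#–A) that is D.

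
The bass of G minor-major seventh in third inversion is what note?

F#

The seventh of G minor-major seventh (G–Bb–D–F#) is F#; that is the bass in third inversion.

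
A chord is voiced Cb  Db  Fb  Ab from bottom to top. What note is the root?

Db

Reordering Cb, Db, Fb, Ab into stacked thirds gives Db–Fb–Ab–Cb; the bottom of that stack, Db, is the root.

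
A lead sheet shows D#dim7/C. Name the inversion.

third inversion

D#dim7/C means D# diminished seventh with C in the bass. C is the seventh of D# diminished seventh (D#–F#–A–C), so this is third inversion.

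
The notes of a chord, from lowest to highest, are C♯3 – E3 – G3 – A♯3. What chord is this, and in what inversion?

The distinct note names are C#, E, G, A#. Stacked in thirds they read A#–C#–E–G, which is a diminished seventh chord on A#.
With the third (C#) in the bass, the chord is in first inversion (figured bass 6/5).

A# diminished seventh, first inversion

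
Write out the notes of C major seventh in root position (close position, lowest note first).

C, E, G, B

C major seventh is C–E–G–B. Root position puts the root (C) in the bass, with the remaining tones above: C, E, G, B.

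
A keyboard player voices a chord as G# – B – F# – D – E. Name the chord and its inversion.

E dominant ninth, first inversion

The distinct note names are G#, B, F#, D, E. Stacked in thirds they read E–G#–B–D–F#, which is a dominant ninth chord on E.
G# is the third of E dominant ninth; third in the bass means first inversion.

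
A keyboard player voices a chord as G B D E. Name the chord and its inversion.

The pitch classes G, B, D, E arrange in thirds as E–G–B–D: an E minor seventh chord.
With the third (G) in the bass, the chord is in first inversion (figured bass 6/5).

E minor seventh, first inversion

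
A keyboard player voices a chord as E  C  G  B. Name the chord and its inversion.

The pitch classes E, C, G, B arrange in thirds as C–E–G–B: a C major seventh chord.
With the third (E) in the bass, the chord is in first inversion (figured bass 6/5).

C major seventh, first inversion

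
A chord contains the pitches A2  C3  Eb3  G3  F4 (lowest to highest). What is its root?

A, C, Eb, G, F are the tones of an F dominant ninth chord (F–A–C–Eb–G), making F the root.

F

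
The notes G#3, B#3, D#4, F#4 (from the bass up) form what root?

The distinct letter names are G#, B#, D#, F#. Arranged as a stack of thirds they read G#–B#–D#–F#, so G# is the root (a G# dominant seventh chord).

G#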